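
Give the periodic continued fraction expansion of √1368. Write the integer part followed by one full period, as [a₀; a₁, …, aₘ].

a₀ = ⌊√1368⌋ = 36.
With m₀=0, d₀=1 and mₖ₊₁ = dₖaₖ − mₖ, dₖ₊₁ = (n − mₖ₊₁²)/dₖ, aₖ₊₁ = ⌊(a₀+mₖ₊₁)/dₖ₊₁⌋:
  k=1: m=36, d=72, a=1
  k=2: m=36, d=1, a=72
d=1 and a=2a₀=72 at k=2, so the next step gives (m, d) = (36, 72) again — its k=1 value — and the period has length 2.

[36; 1, 72]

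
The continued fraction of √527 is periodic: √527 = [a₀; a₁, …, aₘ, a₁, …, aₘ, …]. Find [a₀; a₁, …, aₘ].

a₀ = ⌊√527⌋ = 22.
With m₀=0, d₀=1 and mₖ₊₁ = dₖaₖ − mₖ, dₖ₊₁ = (n − mₖ₊₁²)/dₖ, aₖ₊₁ = ⌊(a₀+mₖ₊₁)/dₖ₊₁⌋:
  k=1: m=22, d=43, a=1
  k=2: m=21, d=2, a=21
  k=3: m=21, d=43, a=1
  k=4: m=22, d=1, a=44
d=1 and a=2a₀=44 at k=4, so the next step gives (m, d) = (22, 43) again — its k=1 value — and the period has length 4.

[22; 1, 21, 1, 44]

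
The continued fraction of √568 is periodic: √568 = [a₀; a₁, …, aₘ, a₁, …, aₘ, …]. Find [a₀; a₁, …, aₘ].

[23; 1, 4, 1, 46]

a₀ = ⌊√568⌋ = 23.
With m₀=0, d₀=1 and mₖ₊₁ = dₖaₖ − mₖ, dₖ₊₁ = (n − mₖ₊₁²)/dₖ, aₖ₊₁ = ⌊(a₀+mₖ₊₁)/dₖ₊₁⌋:
  k=1: m=23, d=39, a=1
  k=2: m=16, d=8, a=4
  k=3: m=16, d=39, a=1
  k=4: m=23, d=1, a=46
d=1 and a=2a₀=46 at k=4, so the next step gives (m, d) = (23, 39) again — its k=1 value — and the period has length 4.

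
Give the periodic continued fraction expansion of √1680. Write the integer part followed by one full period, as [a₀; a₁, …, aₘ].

[40; 1, 80]

a₀ = ⌊√1680⌋ = 40.
With m₀=0, d₀=1 and mₖ₊₁ = dₖaₖ − mₖ, dₖ₊₁ = (n − mₖ₊₁²)/dₖ, aₖ₊₁ = ⌊(a₀+mₖ₊₁)/dₖ₊₁⌋:
  k=1: m=40, d=80, a=1
  k=2: m=40, d=1, a=80
d=1 and a=2a₀=80 at k=2, so the next step gives (m, d) = (40, 80) again — its k=1 value — and the period has length 2.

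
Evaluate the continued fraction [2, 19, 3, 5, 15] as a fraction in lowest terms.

9629/4693

Using pₖ = aₖpₖ₋₁ + pₖ₋₂ and qₖ = aₖqₖ₋₁ + qₖ₋₂:
  k=0: a=2, p=2, q=1
  k=1: a=19, p=39, q=19
  k=2: a=3, p=119, q=58
  k=3: a=5, p=634, q=309
  k=4: a=15, p=9629, q=4693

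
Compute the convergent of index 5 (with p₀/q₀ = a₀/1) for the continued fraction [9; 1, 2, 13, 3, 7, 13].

Using pₖ = aₖpₖ₋₁ + pₖ₋₂, qₖ = aₖqₖ₋₁ + qₖ₋₂ (with p₋₁=1, p₋₂=0, q₋₁=0, q₋₂=1):
  k=0: a=9, p=9, q=1
  k=1: a=1, p=10, q=1
  k=2: a=2, p=29, q=3
  k=3: a=13, p=387, q=40
  k=4: a=3, p=1190, q=123
  k=5: a=7, p=8717, q=901

8717/901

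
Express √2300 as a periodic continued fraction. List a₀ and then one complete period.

a₀ = ⌊√2300⌋ = 47.
With m₀=0, d₀=1 and mₖ₊₁ = dₖaₖ − mₖ, dₖ₊₁ = (n − mₖ₊₁²)/dₖ, aₖ₊₁ = ⌊(a₀+mₖ₊₁)/dₖ₊₁⌋:
  k=1: m=47, d=91, a=1
  k=2: m=44, d=4, a=22
  k=3: m=44, d=91, a=1
  k=4: m=47, d=1, a=94
d=1 and a=2a₀=94 at k=4, so the next step gives (m, d) = (47, 91) again — its k=1 value — and the period has length 4.

[47; 1, 22, 1, 94]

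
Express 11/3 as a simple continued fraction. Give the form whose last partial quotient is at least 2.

[3; 1, 2]

11 = 3·3 + 2
3 = 1·2 + 1
2 = 2·1 + 0  (stop)
So 11/3 = [3; 1, 2].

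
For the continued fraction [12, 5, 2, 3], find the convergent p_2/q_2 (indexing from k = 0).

Using pₖ = aₖpₖ₋₁ + pₖ₋₂, qₖ = aₖqₖ₋₁ + qₖ₋₂ (with p₋₁=1, p₋₂=0, q₋₁=0, q₋₂=1):
  k=0: a=12, p=12, q=1
  k=1: a=5, p=61, q=5
  k=2: a=2, p=134, q=11

134/11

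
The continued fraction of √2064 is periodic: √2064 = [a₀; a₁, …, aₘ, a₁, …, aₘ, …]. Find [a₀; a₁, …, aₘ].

[45; 2, 3, 7, 3, 2, 90]

a₀ = ⌊√2064⌋ = 45.
With m₀=0, d₀=1 and mₖ₊₁ = dₖaₖ − mₖ, dₖ₊₁ = (n − mₖ₊₁²)/dₖ, aₖ₊₁ = ⌊(a₀+mₖ₊₁)/dₖ₊₁⌋:
  k=1: m=45, d=39, a=2
  k=2: m=33, d=25, a=3
  k=3: m=42, d=12, a=7
  k=4: m=42, d=25, a=3
  k=5: m=33, d=39, a=2
  k=6: m=45, d=1, a=90
d=1 and a=2a₀=90 at k=6, so the next step gives (m, d) = (45, 39) again — its k=1 value — and the period has length 6.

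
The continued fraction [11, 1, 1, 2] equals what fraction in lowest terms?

Fold from the inside: start with 2/1.
  1 + 1/2 = 3/2
  1 + 2/3 = 5/3
  11 + 3/5 = 58/5

58/5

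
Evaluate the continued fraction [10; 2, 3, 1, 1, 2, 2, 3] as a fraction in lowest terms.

3497/335

Using pₖ = aₖpₖ₋₁ + pₖ₋₂ and qₖ = aₖqₖ₋₁ + qₖ₋₂:
  k=0: a=10, p=10, q=1
  k=1: a=2, p=21, q=2
  k=2: a=3, p=73, q=7
  k=3: a=1, p=94, q=9
  k=4: a=1, p=167, q=16
  k=5: a=2, p=428, q=41
  k=6: a=2, p=1023, q=98
  k=7: a=3, p=3497, q=335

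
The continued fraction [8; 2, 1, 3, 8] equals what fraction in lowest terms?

Using pₖ = aₖpₖ₋₁ + pₖ₋₂ and qₖ = aₖqₖ₋₁ + qₖ₋₂:
  k=0: a=8, p=8, q=1
  k=1: a=2, p=17, q=2
  k=2: a=1, p=25, q=3
  k=3: a=3, p=92, q=11
  k=4: a=8, p=761, q=91

761/91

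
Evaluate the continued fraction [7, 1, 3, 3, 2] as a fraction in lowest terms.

233/30

Fold from the inside: start with 2/1.
  3 + 1/2 = 7/2
  3 + 2/7 = 23/7
  1 + 7/23 = 30/23
  7 + 23/30 = 233/30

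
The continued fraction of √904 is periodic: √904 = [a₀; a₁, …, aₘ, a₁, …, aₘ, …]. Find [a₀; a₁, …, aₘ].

[30; 15, 60]

a₀ = ⌊√904⌋ = 30.
With m₀=0, d₀=1 and mₖ₊₁ = dₖaₖ − mₖ, dₖ₊₁ = (n − mₖ₊₁²)/dₖ, aₖ₊₁ = ⌊(a₀+mₖ₊₁)/dₖ₊₁⌋:
  k=1: m=30, d=4, a=15
  k=2: m=30, d=1, a=60
d=1 and a=2a₀=60 at k=2, so the next step gives (m, d) = (30, 4) again — its k=1 value — and the period has length 2.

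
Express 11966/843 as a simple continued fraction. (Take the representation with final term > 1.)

11966 = 14×843 + 164
843 = 5×164 + 23
164 = 7×23 + 3
23 = 7×3 + 2
3 = 1×2 + 1
2 = 2×1 + 0  (stop)
So 11966/843 = [14; 5, 7, 7, 1, 2].

[14; 5, 7, 7, 1, 2]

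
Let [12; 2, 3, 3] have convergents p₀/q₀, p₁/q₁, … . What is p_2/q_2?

87/7

Using pₖ = aₖpₖ₋₁ + pₖ₋₂, qₖ = aₖqₖ₋₁ + qₖ₋₂ (with p₋₁=1, p₋₂=0, q₋₁=0, q₋₂=1):
  k=0: a=12, p=12, q=1
  k=1: a=2, p=25, q=2
  k=2: a=3, p=87, q=7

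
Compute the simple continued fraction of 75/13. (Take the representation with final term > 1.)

[5; 1, 3, 3]

75 = 5×13 + 10
13 = 1×10 + 3
10 = 3×3 + 1
3 = 3×1 + 0  (stop)
So 75/13 = [5; 1, 3, 3].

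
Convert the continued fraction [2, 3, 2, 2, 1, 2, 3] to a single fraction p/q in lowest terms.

502/219

Using pₖ = aₖpₖ₋₁ + pₖ₋₂ and qₖ = aₖqₖ₋₁ + qₖ₋₂:
  k=0: a=2, p=2, q=1
  k=1: a=3, p=7, q=3
  k=2: a=2, p=16, q=7
  k=3: a=2, p=39, q=17
  k=4: a=1, p=55, q=24
  k=5: a=2, p=149, q=65
  k=6: a=3, p=502, q=219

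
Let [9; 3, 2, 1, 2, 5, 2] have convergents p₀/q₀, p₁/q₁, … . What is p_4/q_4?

Using pₖ = aₖpₖ₋₁ + pₖ₋₂, qₖ = aₖqₖ₋₁ + qₖ₋₂ (with p₋₁=1, p₋₂=0, q₋₁=0, q₋₂=1):
  k=0: a=9, p=9, q=1
  k=1: a=3, p=28, q=3
  k=2: a=2, p=65, q=7
  k=3: a=1, p=93, q=10
  k=4: a=2, p=251, q=27

251/27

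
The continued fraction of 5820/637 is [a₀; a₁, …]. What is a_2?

3

5820 = 9·637 + 87   →  a_0 = 9
637 = 7·87 + 28   →  a_1 = 7
87 = 3·28 + 3   →  a_2 = 3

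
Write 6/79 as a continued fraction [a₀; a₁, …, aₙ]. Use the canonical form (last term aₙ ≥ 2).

[0; 13, 6]

6 = 0·79 + 6
79 = 13·6 + 1
6 = 6·1 + 0  (stop)
So 6/79 = [0; 13, 6].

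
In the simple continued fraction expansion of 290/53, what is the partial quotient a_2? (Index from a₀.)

8

290 = 5·53 + 25   →  a_0 = 5
53 = 2·25 + 3   →  a_1 = 2
25 = 8·3 + 1   →  a_2 = 8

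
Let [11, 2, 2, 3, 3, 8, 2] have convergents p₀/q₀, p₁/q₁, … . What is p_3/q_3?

Using pₖ = aₖpₖ₋₁ + pₖ₋₂, qₖ = aₖqₖ₋₁ + qₖ₋₂ (with p₋₁=1, p₋₂=0, q₋₁=0, q₋₂=1):
  k=0: a=11, p=11, q=1
  k=1: a=2, p=23, q=2
  k=2: a=2, p=57, q=5
  k=3: a=3, p=194, q=17

194/17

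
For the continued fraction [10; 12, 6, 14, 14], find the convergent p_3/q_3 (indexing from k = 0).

10425/1034

Using pₖ = aₖpₖ₋₁ + pₖ₋₂, qₖ = aₖqₖ₋₁ + qₖ₋₂ (with p₋₁=1, p₋₂=0, q₋₁=0, q₋₂=1):
  k=0: a=10, p=10, q=1
  k=1: a=12, p=121, q=12
  k=2: a=6, p=736, q=73
  k=3: a=14, p=10425, q=1034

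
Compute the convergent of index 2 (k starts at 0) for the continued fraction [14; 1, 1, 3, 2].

Using pₖ = aₖpₖ₋₁ + pₖ₋₂, qₖ = aₖqₖ₋₁ + qₖ₋₂ (with p₋₁=1, p₋₂=0, q₋₁=0, q₋₂=1):
  k=0: a=14, p=14, q=1
  k=1: a=1, p=15, q=1
  k=2: a=1, p=29, q=2

29/2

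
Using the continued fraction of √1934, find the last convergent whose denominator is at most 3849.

168301/3827

√1934 = [43; 1, 42, 1, 86, …] (period length 4).
Convergents:
  p_0/q_0 = 43/1
  p_1/q_1 = 44/1
  p_2/q_2 = 1891/43
  p_3/q_3 = 1935/44
  p_4/q_4 = 168301/3827
  p_5/q_5 = 170236/3871
q_4 = 3827 ≤ 3849 < 3871 = q_5, so the answer is 168301/3827.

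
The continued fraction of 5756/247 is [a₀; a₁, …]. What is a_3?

5756 = 23·247 + 75   →  a_0 = 23
247 = 3·75 + 22   →  a_1 = 3
75 = 3·22 + 9   →  a_2 = 3
22 = 2·9 + 4   →  a_3 = 2

2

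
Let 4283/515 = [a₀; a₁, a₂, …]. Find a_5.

2

4283 = 8·515 + 163   →  a_0 = 8
515 = 3·163 + 26   →  a_1 = 3
163 = 6·26 + 7   →  a_2 = 6
26 = 3·7 + 5   →  a_3 = 3
7 = 1·5 + 2   →  a_4 = 1
5 = 2·2 + 1   →  a_5 = 2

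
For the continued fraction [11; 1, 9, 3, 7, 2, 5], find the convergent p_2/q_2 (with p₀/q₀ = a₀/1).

119/10

Using pₖ = aₖpₖ₋₁ + pₖ₋₂, qₖ = aₖqₖ₋₁ + qₖ₋₂ (with p₋₁=1, p₋₂=0, q₋₁=0, q₋₂=1):
  k=0: a=11, p=11, q=1
  k=1: a=1, p=12, q=1
  k=2: a=9, p=119, q=10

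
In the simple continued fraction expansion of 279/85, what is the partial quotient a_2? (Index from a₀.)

279 = 3·85 + 24   →  a_0 = 3
85 = 3·24 + 13   →  a_1 = 3
24 = 1·13 + 11   →  a_2 = 1

1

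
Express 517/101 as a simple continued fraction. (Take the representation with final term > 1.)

[5; 8, 2, 2, 2]

517 = 5·101 + 12
101 = 8·12 + 5
12 = 2·5 + 2
5 = 2·2 + 1
2 = 2·1 + 0  (stop)
So 517/101 = [5; 8, 2, 2, 2].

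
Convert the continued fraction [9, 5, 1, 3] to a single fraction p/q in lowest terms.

Fold from the inside: start with 3/1.
  1 + 1/3 = 4/3
  5 + 3/4 = 23/4
  9 + 4/23 = 211/23

211/23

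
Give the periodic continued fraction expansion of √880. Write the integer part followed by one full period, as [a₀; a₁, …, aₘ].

a₀ = ⌊√880⌋ = 29.
With m₀=0, d₀=1 and mₖ₊₁ = dₖaₖ − mₖ, dₖ₊₁ = (n − mₖ₊₁²)/dₖ, aₖ₊₁ = ⌊(a₀+mₖ₊₁)/dₖ₊₁⌋:
  k=1: m=29, d=39, a=1
  k=2: m=10, d=20, a=1
  k=3: m=10, d=39, a=1
  k=4: m=29, d=1, a=58
d=1 and a=2a₀=58 at k=4, so the next step gives (m, d) = (29, 39) again — its k=1 value — and the period has length 4.

[29; 1, 1, 1, 58]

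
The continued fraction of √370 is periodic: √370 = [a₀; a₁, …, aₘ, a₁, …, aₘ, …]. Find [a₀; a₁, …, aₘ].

a₀ = ⌊√370⌋ = 19.
With m₀=0, d₀=1 and mₖ₊₁ = dₖaₖ − mₖ, dₖ₊₁ = (n − mₖ₊₁²)/dₖ, aₖ₊₁ = ⌊(a₀+mₖ₊₁)/dₖ₊₁⌋:
  k=1: m=19, d=9, a=4
  k=2: m=17, d=9, a=4
  k=3: m=19, d=1, a=38
d=1 and a=2a₀=38 at k=3, so the next step gives (m, d) = (19, 9) again — its k=1 value — and the period has length 3.

[19; 4, 4, 38]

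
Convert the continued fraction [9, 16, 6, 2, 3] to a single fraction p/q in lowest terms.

Using pₖ = aₖpₖ₋₁ + pₖ₋₂ and qₖ = aₖqₖ₋₁ + qₖ₋₂:
  k=0: a=9, p=9, q=1
  k=1: a=16, p=145, q=16
  k=2: a=6, p=879, q=97
  k=3: a=2, p=1903, q=210
  k=4: a=3, p=6588, q=727

6588/727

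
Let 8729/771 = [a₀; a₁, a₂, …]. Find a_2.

8729 = 11·771 + 248   →  a_0 = 11
771 = 3·248 + 27   →  a_1 = 3
248 = 9·27 + 5   →  a_2 = 9

9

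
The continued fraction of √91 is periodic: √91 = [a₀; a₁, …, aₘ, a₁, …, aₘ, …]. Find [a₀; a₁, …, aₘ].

a₀ = ⌊√91⌋ = 9.
With m₀=0, d₀=1 and mₖ₊₁ = dₖaₖ − mₖ, dₖ₊₁ = (n − mₖ₊₁²)/dₖ, aₖ₊₁ = ⌊(a₀+mₖ₊₁)/dₖ₊₁⌋:
  k=1: m=9, d=10, a=1
  k=2: m=1, d=9, a=1
  k=3: m=8, d=3, a=5
  k=4: m=7, d=14, a=1
  k=5: m=7, d=3, a=5
  k=6: m=8, d=9, a=1
  k=7: m=1, d=10, a=1
  k=8: m=9, d=1, a=18
d=1 and a=2a₀=18 at k=8, so the next step gives (m, d) = (9, 10) again — its k=1 value — and the period has length 8.

[9; 1, 1, 5, 1, 5, 1, 1, 18]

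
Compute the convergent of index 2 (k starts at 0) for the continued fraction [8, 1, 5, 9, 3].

Using pₖ = aₖpₖ₋₁ + pₖ₋₂, qₖ = aₖqₖ₋₁ + qₖ₋₂ (with p₋₁=1, p₋₂=0, q₋₁=0, q₋₂=1):
  k=0: a=8, p=8, q=1
  k=1: a=1, p=9, q=1
  k=2: a=5, p=53, q=6

53/6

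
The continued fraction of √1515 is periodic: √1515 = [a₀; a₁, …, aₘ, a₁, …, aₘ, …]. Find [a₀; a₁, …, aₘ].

a₀ = ⌊√1515⌋ = 38.
With m₀=0, d₀=1 and mₖ₊₁ = dₖaₖ − mₖ, dₖ₊₁ = (n − mₖ₊₁²)/dₖ, aₖ₊₁ = ⌊(a₀+mₖ₊₁)/dₖ₊₁⌋:
  k=1: m=38, d=71, a=1
  k=2: m=33, d=6, a=11
  k=3: m=33, d=71, a=1
  k=4: m=38, d=1, a=76
d=1 and a=2a₀=76 at k=4, so the next step gives (m, d) = (38, 71) again — its k=1 value — and the period has length 4.

[38; 1, 11, 1, 76]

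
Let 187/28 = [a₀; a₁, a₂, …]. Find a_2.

2

187 = 6·28 + 19   →  a_0 = 6
28 = 1·19 + 9   →  a_1 = 1
19 = 2·9 + 1   →  a_2 = 2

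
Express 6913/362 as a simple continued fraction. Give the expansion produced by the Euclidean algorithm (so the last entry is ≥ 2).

6913 = 19*362 + 35
362 = 10*35 + 12
35 = 2*12 + 11
12 = 1*11 + 1
11 = 11*1 + 0  (stop)
So 6913/362 = [19; 10, 2, 1, 11].

[19; 10, 2, 1, 11]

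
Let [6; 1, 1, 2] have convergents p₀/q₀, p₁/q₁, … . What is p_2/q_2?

Using pₖ = aₖpₖ₋₁ + pₖ₋₂, qₖ = aₖqₖ₋₁ + qₖ₋₂ (with p₋₁=1, p₋₂=0, q₋₁=0, q₋₂=1):
  k=0: a=6, p=6, q=1
  k=1: a=1, p=7, q=1
  k=2: a=1, p=13, q=2

13/2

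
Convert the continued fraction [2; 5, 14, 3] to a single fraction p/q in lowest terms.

Fold from the inside: start with 3/1.
  14 + 1/3 = 43/3
  5 + 3/43 = 218/43
  2 + 43/218 = 479/218

479/218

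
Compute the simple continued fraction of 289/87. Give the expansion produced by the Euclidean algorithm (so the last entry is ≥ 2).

[3; 3, 9, 3]

289 = 3×87 + 28
87 = 3×28 + 3
28 = 9×3 + 1
3 = 3×1 + 0  (stop)
So 289/87 = [3; 3, 9, 3].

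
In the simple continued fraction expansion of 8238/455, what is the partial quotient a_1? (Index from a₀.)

8238 = 18·455 + 48   →  a_0 = 18
455 = 9·48 + 23   →  a_1 = 9

9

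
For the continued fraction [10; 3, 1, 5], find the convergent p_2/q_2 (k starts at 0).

Using pₖ = aₖpₖ₋₁ + pₖ₋₂, qₖ = aₖqₖ₋₁ + qₖ₋₂ (with p₋₁=1, p₋₂=0, q₋₁=0, q₋₂=1):
  k=0: a=10, p=10, q=1
  k=1: a=3, p=31, q=3
  k=2: a=1, p=41, q=4

41/4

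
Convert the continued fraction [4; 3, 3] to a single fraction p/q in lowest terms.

43/10

Using pₖ = aₖpₖ₋₁ + pₖ₋₂ and qₖ = aₖqₖ₋₁ + qₖ₋₂:
  k=0: a=4, p=4, q=1
  k=1: a=3, p=13, q=3
  k=2: a=3, p=43, q=10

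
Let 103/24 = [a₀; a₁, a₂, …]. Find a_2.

103 = 4·24 + 7   →  a_0 = 4
24 = 3·7 + 3   →  a_1 = 3
7 = 2·3 + 1   →  a_2 = 2

2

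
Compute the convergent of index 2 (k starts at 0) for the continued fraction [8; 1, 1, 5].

17/2

Using pₖ = aₖpₖ₋₁ + pₖ₋₂, qₖ = aₖqₖ₋₁ + qₖ₋₂ (with p₋₁=1, p₋₂=0, q₋₁=0, q₋₂=1):
  k=0: a=8, p=8, q=1
  k=1: a=1, p=9, q=1
  k=2: a=1, p=17, q=2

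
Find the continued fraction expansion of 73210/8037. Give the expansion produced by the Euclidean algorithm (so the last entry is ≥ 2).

[9; 9, 6, 11, 13]

73210 = 9·8037 + 877
8037 = 9·877 + 144
877 = 6·144 + 13
144 = 11·13 + 1
13 = 13·1 + 0  (stop)
So 73210/8037 = [9; 9, 6, 11, 13].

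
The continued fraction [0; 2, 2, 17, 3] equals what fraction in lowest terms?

Fold from the inside: start with 3/1.
  17 + 1/3 = 52/3
  2 + 3/52 = 107/52
  2 + 52/107 = 266/107
  0 + 107/266 = 107/266

107/266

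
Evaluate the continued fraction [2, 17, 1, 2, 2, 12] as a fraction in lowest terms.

Using pₖ = aₖpₖ₋₁ + pₖ₋₂ and qₖ = aₖqₖ₋₁ + qₖ₋₂:
  k=0: a=2, p=2, q=1
  k=1: a=17, p=35, q=17
  k=2: a=1, p=37, q=18
  k=3: a=2, p=109, q=53
  k=4: a=2, p=255, q=124
  k=5: a=12, p=3169, q=1541

3169/1541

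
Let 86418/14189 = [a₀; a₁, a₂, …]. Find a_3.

1

86418 = 6·14189 + 1284   →  a_0 = 6
14189 = 11·1284 + 65   →  a_1 = 11
1284 = 19·65 + 49   →  a_2 = 19
65 = 1·49 + 16   →  a_3 = 1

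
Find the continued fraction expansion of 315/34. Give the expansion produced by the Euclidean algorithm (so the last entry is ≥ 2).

315 = 9×34 + 9
34 = 3×9 + 7
9 = 1×7 + 2
7 = 3×2 + 1
2 = 2×1 + 0  (stop)
So 315/34 = [9; 3, 1, 3, 2].

[9; 3, 1, 3, 2]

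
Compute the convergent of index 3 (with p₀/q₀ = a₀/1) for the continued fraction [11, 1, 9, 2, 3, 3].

250/21

Using pₖ = aₖpₖ₋₁ + pₖ₋₂, qₖ = aₖqₖ₋₁ + qₖ₋₂ (with p₋₁=1, p₋₂=0, q₋₁=0, q₋₂=1):
  k=0: a=11, p=11, q=1
  k=1: a=1, p=12, q=1
  k=2: a=9, p=119, q=10
  k=3: a=2, p=250, q=21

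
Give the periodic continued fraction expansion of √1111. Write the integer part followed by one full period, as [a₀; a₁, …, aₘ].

a₀ = ⌊√1111⌋ = 33.

[33; 3, 66]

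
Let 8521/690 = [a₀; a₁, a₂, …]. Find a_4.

3

8521 = 12·690 + 241   →  a_0 = 12
690 = 2·241 + 208   →  a_1 = 2
241 = 1·208 + 33   →  a_2 = 1
208 = 6·33 + 10   →  a_3 = 6
33 = 3·10 + 3   →  a_4 = 3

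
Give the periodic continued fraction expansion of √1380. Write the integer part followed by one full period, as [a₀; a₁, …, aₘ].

[37; 6, 1, 2, 1, 6, 74]

a₀ = ⌊√1380⌋ = 37.
With m₀=0, d₀=1 and mₖ₊₁ = dₖaₖ − mₖ, dₖ₊₁ = (n − mₖ₊₁²)/dₖ, aₖ₊₁ = ⌊(a₀+mₖ₊₁)/dₖ₊₁⌋:
  k=1: m=37, d=11, a=6
  k=2: m=29, d=49, a=1
  k=3: m=20, d=20, a=2
  k=4: m=20, d=49, a=1
  k=5: m=29, d=11, a=6
  k=6: m=37, d=1, a=74
d=1 and a=2a₀=74 at k=6, so the next step gives (m, d) = (37, 11) again — its k=1 value — and the period has length 6.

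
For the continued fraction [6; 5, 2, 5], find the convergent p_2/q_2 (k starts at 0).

68/11

Using pₖ = aₖpₖ₋₁ + pₖ₋₂, qₖ = aₖqₖ₋₁ + qₖ₋₂ (with p₋₁=1, p₋₂=0, q₋₁=0, q₋₂=1):
  k=0: a=6, p=6, q=1
  k=1: a=5, p=31, q=5
  k=2: a=2, p=68, q=11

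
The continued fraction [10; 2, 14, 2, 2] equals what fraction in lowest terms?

Using pₖ = aₖpₖ₋₁ + pₖ₋₂ and qₖ = aₖqₖ₋₁ + qₖ₋₂:
  k=0: a=10, p=10, q=1
  k=1: a=2, p=21, q=2
  k=2: a=14, p=304, q=29
  k=3: a=2, p=629, q=60
  k=4: a=2, p=1562, q=149

1562/149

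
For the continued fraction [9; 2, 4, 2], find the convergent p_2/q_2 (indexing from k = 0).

Using pₖ = aₖpₖ₋₁ + pₖ₋₂, qₖ = aₖqₖ₋₁ + qₖ₋₂ (with p₋₁=1, p₋₂=0, q₋₁=0, q₋₂=1):
  k=0: a=9, p=9, q=1
  k=1: a=2, p=19, q=2
  k=2: a=4, p=85, q=9

85/9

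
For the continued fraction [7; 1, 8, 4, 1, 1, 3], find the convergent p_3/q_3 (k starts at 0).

Using pₖ = aₖpₖ₋₁ + pₖ₋₂, qₖ = aₖqₖ₋₁ + qₖ₋₂ (with p₋₁=1, p₋₂=0, q₋₁=0, q₋₂=1):
  k=0: a=7, p=7, q=1
  k=1: a=1, p=8, q=1
  k=2: a=8, p=71, q=9
  k=3: a=4, p=292, q=37

292/37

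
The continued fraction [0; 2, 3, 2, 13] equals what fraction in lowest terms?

94/215

Using pₖ = aₖpₖ₋₁ + pₖ₋₂ and qₖ = aₖqₖ₋₁ + qₖ₋₂:
  k=0: a=0, p=0, q=1
  k=1: a=2, p=1, q=2
  k=2: a=3, p=3, q=7
  k=3: a=2, p=7, q=16
  k=4: a=13, p=94, q=215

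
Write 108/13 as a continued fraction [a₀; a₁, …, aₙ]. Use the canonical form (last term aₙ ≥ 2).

108 = 8×13 + 4
13 = 3×4 + 1
4 = 4×1 + 0  (stop)
So 108/13 = [8; 3, 4].

[8; 3, 4]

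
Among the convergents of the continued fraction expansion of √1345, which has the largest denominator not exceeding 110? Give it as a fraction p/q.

3264/89

√1345 = [36; 1, 2, 14, 2, 1, 72, …] (period length 6).
Convergents:
  p_0/q_0 = 36/1
  p_1/q_1 = 37/1
  p_2/q_2 = 110/3
  p_3/q_3 = 1577/43
  p_4/q_4 = 3264/89
  p_5/q_5 = 4841/132
q_4 = 89 ≤ 110 < 132 = q_5, so the answer is 3264/89.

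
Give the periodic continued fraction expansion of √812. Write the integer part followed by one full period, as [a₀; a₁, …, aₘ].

[28; 2, 56]

a₀ = ⌊√812⌋ = 28.
With m₀=0, d₀=1 and mₖ₊₁ = dₖaₖ − mₖ, dₖ₊₁ = (n − mₖ₊₁²)/dₖ, aₖ₊₁ = ⌊(a₀+mₖ₊₁)/dₖ₊₁⌋:
  k=1: m=28, d=28, a=2
  k=2: m=28, d=1, a=56
d=1 and a=2a₀=56 at k=2, so the next step gives (m, d) = (28, 28) again — its k=1 value — and the period has length 2.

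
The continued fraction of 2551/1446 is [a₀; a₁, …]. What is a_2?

2551 = 1·1446 + 1105   →  a_0 = 1
1446 = 1·1105 + 341   →  a_1 = 1
1105 = 3·341 + 82   →  a_2 = 3

3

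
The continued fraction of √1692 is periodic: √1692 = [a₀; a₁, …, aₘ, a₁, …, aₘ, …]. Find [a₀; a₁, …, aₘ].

[41; 7, 2, 7, 82]

a₀ = ⌊√1692⌋ = 41.
With m₀=0, d₀=1 and mₖ₊₁ = dₖaₖ − mₖ, dₖ₊₁ = (n − mₖ₊₁²)/dₖ, aₖ₊₁ = ⌊(a₀+mₖ₊₁)/dₖ₊₁⌋:
  k=1: m=41, d=11, a=7
  k=2: m=36, d=36, a=2
  k=3: m=36, d=11, a=7
  k=4: m=41, d=1, a=82
d=1 and a=2a₀=82 at k=4, so the next step gives (m, d) = (41, 11) again — its k=1 value — and the period has length 4.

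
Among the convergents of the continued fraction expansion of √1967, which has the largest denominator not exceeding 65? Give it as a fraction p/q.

2528/57

√1967 = [44; 2, 1, 5, 1, 2, 88, …] (period length 6).
Convergents:
  p_0/q_0 = 44/1
  p_1/q_1 = 89/2
  p_2/q_2 = 133/3
  p_3/q_3 = 754/17
  p_4/q_4 = 887/20
  p_5/q_5 = 2528/57
  p_6/q_6 = 223351/5036
q_5 = 57 ≤ 65 < 5036 = q_6, so the answer is 2528/57.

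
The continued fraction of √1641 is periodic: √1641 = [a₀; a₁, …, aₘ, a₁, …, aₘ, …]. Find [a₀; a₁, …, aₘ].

a₀ = ⌊√1641⌋ = 40.
With m₀=0, d₀=1 and mₖ₊₁ = dₖaₖ − mₖ, dₖ₊₁ = (n − mₖ₊₁²)/dₖ, aₖ₊₁ = ⌊(a₀+mₖ₊₁)/dₖ₊₁⌋:
  k=1: m=40, d=41, a=1
  k=2: m=1, d=40, a=1
  k=3: m=39, d=3, a=26
  k=4: m=39, d=40, a=1
  k=5: m=1, d=41, a=1
  k=6: m=40, d=1, a=80
d=1 and a=2a₀=80 at k=6, so the next step gives (m, d) = (40, 41) again — its k=1 value — and the period has length 6.

[40; 1, 1, 26, 1, 1, 80]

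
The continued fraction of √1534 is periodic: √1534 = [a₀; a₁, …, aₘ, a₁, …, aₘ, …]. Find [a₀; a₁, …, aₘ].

a₀ = ⌊√1534⌋ = 39.

[39; 6, 78]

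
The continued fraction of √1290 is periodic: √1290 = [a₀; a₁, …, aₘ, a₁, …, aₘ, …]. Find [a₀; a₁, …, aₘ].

[35; 1, 10, 1, 70]

a₀ = ⌊√1290⌋ = 35.
With m₀=0, d₀=1 and mₖ₊₁ = dₖaₖ − mₖ, dₖ₊₁ = (n − mₖ₊₁²)/dₖ, aₖ₊₁ = ⌊(a₀+mₖ₊₁)/dₖ₊₁⌋:
  k=1: m=35, d=65, a=1
  k=2: m=30, d=6, a=10
  k=3: m=30, d=65, a=1
  k=4: m=35, d=1, a=70
d=1 and a=2a₀=70 at k=4, so the next step gives (m, d) = (35, 65) again — its k=1 value — and the period has length 4.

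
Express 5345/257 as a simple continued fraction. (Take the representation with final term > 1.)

5345 = 20·257 + 205
257 = 1·205 + 52
205 = 3·52 + 49
52 = 1·49 + 3
49 = 16·3 + 1
3 = 3·1 + 0  (stop)
So 5345/257 = [20; 1, 3, 1, 16, 3].

[20; 1, 3, 1, 16, 3]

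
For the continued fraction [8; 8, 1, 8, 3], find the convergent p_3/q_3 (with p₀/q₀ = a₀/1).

649/80

Using pₖ = aₖpₖ₋₁ + pₖ₋₂, qₖ = aₖqₖ₋₁ + qₖ₋₂ (with p₋₁=1, p₋₂=0, q₋₁=0, q₋₂=1):
  k=0: a=8, p=8, q=1
  k=1: a=8, p=65, q=8
  k=2: a=1, p=73, q=9
  k=3: a=8, p=649, q=80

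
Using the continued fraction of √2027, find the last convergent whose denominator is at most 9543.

√2027 = [45; 45, 90, …] (period length 2).
Convergents:
  p_0/q_0 = 45/1
  p_1/q_1 = 2026/45
  p_2/q_2 = 182385/4051
  p_3/q_3 = 8209351/182340
q_2 = 4051 ≤ 9543 < 182340 = q_3, so the answer is 182385/4051.

182385/4051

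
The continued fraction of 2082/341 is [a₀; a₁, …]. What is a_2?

2

2082 = 6·341 + 36   →  a_0 = 6
341 = 9·36 + 17   →  a_1 = 9
36 = 2·17 + 2   →  a_2 = 2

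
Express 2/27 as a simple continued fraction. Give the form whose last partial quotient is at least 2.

2 = 0·27 + 2
27 = 13·2 + 1
2 = 2·1 + 0  (stop)
So 2/27 = [0; 13, 2].

[0; 13, 2]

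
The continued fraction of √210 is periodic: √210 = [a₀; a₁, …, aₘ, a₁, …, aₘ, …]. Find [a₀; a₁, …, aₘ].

[14; 2, 28]

a₀ = ⌊√210⌋ = 14.
With m₀=0, d₀=1 and mₖ₊₁ = dₖaₖ − mₖ, dₖ₊₁ = (n − mₖ₊₁²)/dₖ, aₖ₊₁ = ⌊(a₀+mₖ₊₁)/dₖ₊₁⌋:
  k=1: m=14, d=14, a=2
  k=2: m=14, d=1, a=28
d=1 and a=2a₀=28 at k=2, so the next step gives (m, d) = (14, 14) again — its k=1 value — and the period has length 2.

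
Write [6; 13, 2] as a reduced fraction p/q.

164/27

Using pₖ = aₖpₖ₋₁ + pₖ₋₂ and qₖ = aₖqₖ₋₁ + qₖ₋₂:
  k=0: a=6, p=6, q=1
  k=1: a=13, p=79, q=13
  k=2: a=2, p=164, q=27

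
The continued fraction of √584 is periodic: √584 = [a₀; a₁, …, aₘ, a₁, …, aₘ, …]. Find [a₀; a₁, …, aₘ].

a₀ = ⌊√584⌋ = 24.

[24; 6, 48]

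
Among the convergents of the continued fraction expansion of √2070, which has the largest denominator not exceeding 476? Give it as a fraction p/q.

√2070 = [45; 2, 90, …] (period length 2).
Convergents:
  p_0/q_0 = 45/1
  p_1/q_1 = 91/2
  p_2/q_2 = 8235/181
  p_3/q_3 = 16561/364
  p_4/q_4 = 1498725/32941
q_3 = 364 ≤ 476 < 32941 = q_4, so the answer is 16561/364.

16561/364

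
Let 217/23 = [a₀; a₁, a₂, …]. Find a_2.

217 = 9·23 + 10   →  a_0 = 9
23 = 2·10 + 3   →  a_1 = 2
10 = 3·3 + 1   →  a_2 = 3

3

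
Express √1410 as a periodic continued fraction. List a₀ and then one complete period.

[37; 1, 1, 4, 1, 1, 74]

a₀ = ⌊√1410⌋ = 37.
With m₀=0, d₀=1 and mₖ₊₁ = dₖaₖ − mₖ, dₖ₊₁ = (n − mₖ₊₁²)/dₖ, aₖ₊₁ = ⌊(a₀+mₖ₊₁)/dₖ₊₁⌋:
  k=1: m=37, d=41, a=1
  k=2: m=4, d=34, a=1
  k=3: m=30, d=15, a=4
  k=4: m=30, d=34, a=1
  k=5: m=4, d=41, a=1
  k=6: m=37, d=1, a=74
d=1 and a=2a₀=74 at k=6, so the next step gives (m, d) = (37, 41) again — its k=1 value — and the period has length 6.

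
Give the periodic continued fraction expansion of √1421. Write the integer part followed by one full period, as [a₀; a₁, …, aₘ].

[37; 1, 2, 3, 2, 3, 2, 1, 74]

a₀ = ⌊√1421⌋ = 37.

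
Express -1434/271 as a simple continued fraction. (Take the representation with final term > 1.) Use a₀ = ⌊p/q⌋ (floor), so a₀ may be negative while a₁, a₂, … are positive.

[-6; 1, 2, 2, 3, 11]

-1434 = -6×271 + 192
271 = 1×192 + 79
192 = 2×79 + 34
79 = 2×34 + 11
34 = 3×11 + 1
11 = 11×1 + 0  (stop)
So -1434/271 = [-6; 1, 2, 2, 3, 11].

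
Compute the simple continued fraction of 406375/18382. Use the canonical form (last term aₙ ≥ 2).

[22; 9, 3, 15, 3, 4, 3]

406375 = 22*18382 + 1971
18382 = 9*1971 + 643
1971 = 3*643 + 42
643 = 15*42 + 13
42 = 3*13 + 3
13 = 4*3 + 1
3 = 3*1 + 0  (stop)
So 406375/18382 = [22; 9, 3, 15, 3, 4, 3].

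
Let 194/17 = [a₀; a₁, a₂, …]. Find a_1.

194 = 11·17 + 7   →  a_0 = 11
17 = 2·7 + 3   →  a_1 = 2

2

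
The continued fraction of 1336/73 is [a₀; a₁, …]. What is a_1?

1336 = 18·73 + 22   →  a_0 = 18
73 = 3·22 + 7   →  a_1 = 3

3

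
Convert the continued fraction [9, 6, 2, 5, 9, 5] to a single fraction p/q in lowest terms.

30495/3331

Fold from the inside: start with 5/1.
  9 + 1/5 = 46/5
  5 + 5/46 = 235/46
  2 + 46/235 = 516/235
  6 + 235/516 = 3331/516
  9 + 516/3331 = 30495/3331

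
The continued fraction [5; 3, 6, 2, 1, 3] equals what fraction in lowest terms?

Fold from the inside: start with 3/1.
  1 + 1/3 = 4/3
  2 + 3/4 = 11/4
  6 + 4/11 = 70/11
  3 + 11/70 = 221/70
  5 + 70/221 = 1175/221

1175/221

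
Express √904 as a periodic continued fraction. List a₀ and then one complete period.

a₀ = ⌊√904⌋ = 30.
With m₀=0, d₀=1 and mₖ₊₁ = dₖaₖ − mₖ, dₖ₊₁ = (n − mₖ₊₁²)/dₖ, aₖ₊₁ = ⌊(a₀+mₖ₊₁)/dₖ₊₁⌋:
  k=1: m=30, d=4, a=15
  k=2: m=30, d=1, a=60
d=1 and a=2a₀=60 at k=2, so the next step gives (m, d) = (30, 4) again — its k=1 value — and the period has length 2.

[30; 15, 60]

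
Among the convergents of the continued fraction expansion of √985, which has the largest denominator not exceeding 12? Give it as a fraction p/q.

157/5

√985 = [31; 2, 1, 1, 2, 62, …] (period length 5).
Convergents:
  p_0/q_0 = 31/1
  p_1/q_1 = 63/2
  p_2/q_2 = 94/3
  p_3/q_3 = 157/5
  p_4/q_4 = 408/13
q_3 = 5 ≤ 12 < 13 = q_4, so the answer is 157/5.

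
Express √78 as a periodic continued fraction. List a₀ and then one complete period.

a₀ = ⌊√78⌋ = 8.

[8; 1, 4, 1, 16]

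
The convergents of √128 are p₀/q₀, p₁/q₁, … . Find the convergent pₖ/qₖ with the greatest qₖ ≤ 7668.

39202/3465

√128 = [11; 3, 5, 3, 22, …] (period length 4).
Convergents:
  p_0/q_0 = 11/1
  p_1/q_1 = 34/3
  p_2/q_2 = 181/16
  p_3/q_3 = 577/51
  p_4/q_4 = 12875/1138
  p_5/q_5 = 39202/3465
  p_6/q_6 = 208885/18463
q_5 = 3465 ≤ 7668 < 18463 = q_6, so the answer is 39202/3465.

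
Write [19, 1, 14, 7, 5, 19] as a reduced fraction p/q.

Fold from the inside: start with 19/1.
  5 + 1/19 = 96/19
  7 + 19/96 = 691/96
  14 + 96/691 = 9770/691
  1 + 691/9770 = 10461/9770
  19 + 9770/10461 = 208529/10461

208529/10461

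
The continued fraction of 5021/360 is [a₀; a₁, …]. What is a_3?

5021 = 13·360 + 341   →  a_0 = 13
360 = 1·341 + 19   →  a_1 = 1
341 = 17·19 + 18   →  a_2 = 17
19 = 1·18 + 1   →  a_3 = 1

1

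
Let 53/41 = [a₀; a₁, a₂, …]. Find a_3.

53 = 1·41 + 12   →  a_0 = 1
41 = 3·12 + 5   →  a_1 = 3
12 = 2·5 + 2   →  a_2 = 2
5 = 2·2 + 1   →  a_3 = 2

2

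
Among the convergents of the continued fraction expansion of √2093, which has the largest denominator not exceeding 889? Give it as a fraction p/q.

16790/367

√2093 = [45; 1, 2, 1, 90, …] (period length 4).
Convergents:
  p_0/q_0 = 45/1
  p_1/q_1 = 46/1
  p_2/q_2 = 137/3
  p_3/q_3 = 183/4
  p_4/q_4 = 16607/363
  p_5/q_5 = 16790/367
  p_6/q_6 = 50187/1097
q_5 = 367 ≤ 889 < 1097 = q_6, so the answer is 16790/367.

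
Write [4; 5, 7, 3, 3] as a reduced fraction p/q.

1573/375

Using pₖ = aₖpₖ₋₁ + pₖ₋₂ and qₖ = aₖqₖ₋₁ + qₖ₋₂:
  k=0: a=4, p=4, q=1
  k=1: a=5, p=21, q=5
  k=2: a=7, p=151, q=36
  k=3: a=3, p=474, q=113
  k=4: a=3, p=1573, q=375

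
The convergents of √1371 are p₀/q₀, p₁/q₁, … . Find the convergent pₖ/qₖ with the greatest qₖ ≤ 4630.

√1371 = [37; 37, 74, …] (period length 2).
Convergents:
  p_0/q_0 = 37/1
  p_1/q_1 = 1370/37
  p_2/q_2 = 101417/2739
  p_3/q_3 = 3753799/101380
q_2 = 2739 ≤ 4630 < 101380 = q_3, so the answer is 101417/2739.

101417/2739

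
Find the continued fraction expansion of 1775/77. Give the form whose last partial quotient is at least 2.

[23; 19, 4]

1775 = 23×77 + 4
77 = 19×4 + 1
4 = 4×1 + 0  (stop)
So 1775/77 = [23; 19, 4].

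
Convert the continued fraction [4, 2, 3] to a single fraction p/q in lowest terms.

Using pₖ = aₖpₖ₋₁ + pₖ₋₂ and qₖ = aₖqₖ₋₁ + qₖ₋₂:
  k=0: a=4, p=4, q=1
  k=1: a=2, p=9, q=2
  k=2: a=3, p=31, q=7

31/7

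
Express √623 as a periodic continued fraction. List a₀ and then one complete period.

a₀ = ⌊√623⌋ = 24.
With m₀=0, d₀=1 and mₖ₊₁ = dₖaₖ − mₖ, dₖ₊₁ = (n − mₖ₊₁²)/dₖ, aₖ₊₁ = ⌊(a₀+mₖ₊₁)/dₖ₊₁⌋:
  k=1: m=24, d=47, a=1
  k=2: m=23, d=2, a=23
  k=3: m=23, d=47, a=1
  k=4: m=24, d=1, a=48
d=1 and a=2a₀=48 at k=4, so the next step gives (m, d) = (24, 47) again — its k=1 value — and the period has length 4.

[24; 1, 23, 1, 48]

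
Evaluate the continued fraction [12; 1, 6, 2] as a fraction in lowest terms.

193/15

Fold from the inside: start with 2/1.
  6 + 1/2 = 13/2
  1 + 2/13 = 15/13
  12 + 13/15 = 193/15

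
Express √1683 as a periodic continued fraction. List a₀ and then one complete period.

[41; 41, 82]

a₀ = ⌊√1683⌋ = 41.
With m₀=0, d₀=1 and mₖ₊₁ = dₖaₖ − mₖ, dₖ₊₁ = (n − mₖ₊₁²)/dₖ, aₖ₊₁ = ⌊(a₀+mₖ₊₁)/dₖ₊₁⌋:
  k=1: m=41, d=2, a=41
  k=2: m=41, d=1, a=82
d=1 and a=2a₀=82 at k=2, so the next step gives (m, d) = (41, 2) again — its k=1 value — and the period has length 2.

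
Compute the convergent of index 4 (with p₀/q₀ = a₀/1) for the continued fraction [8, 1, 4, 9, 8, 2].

3284/373

Using pₖ = aₖpₖ₋₁ + pₖ₋₂, qₖ = aₖqₖ₋₁ + qₖ₋₂ (with p₋₁=1, p₋₂=0, q₋₁=0, q₋₂=1):
  k=0: a=8, p=8, q=1
  k=1: a=1, p=9, q=1
  k=2: a=4, p=44, q=5
  k=3: a=9, p=405, q=46
  k=4: a=8, p=3284, q=373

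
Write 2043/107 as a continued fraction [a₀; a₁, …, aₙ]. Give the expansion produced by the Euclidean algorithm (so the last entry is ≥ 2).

2043 = 19×107 + 10
107 = 10×10 + 7
10 = 1×7 + 3
7 = 2×3 + 1
3 = 3×1 + 0  (stop)
So 2043/107 = [19; 10, 1, 2, 3].

[19; 10, 1, 2, 3]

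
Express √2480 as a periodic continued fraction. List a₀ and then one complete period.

a₀ = ⌊√2480⌋ = 49.
With m₀=0, d₀=1 and mₖ₊₁ = dₖaₖ − mₖ, dₖ₊₁ = (n − mₖ₊₁²)/dₖ, aₖ₊₁ = ⌊(a₀+mₖ₊₁)/dₖ₊₁⌋:
  k=1: m=49, d=79, a=1
  k=2: m=30, d=20, a=3
  k=3: m=30, d=79, a=1
  k=4: m=49, d=1, a=98
d=1 and a=2a₀=98 at k=4, so the next step gives (m, d) = (49, 79) again — its k=1 value — and the period has length 4.

[49; 1, 3, 1, 98]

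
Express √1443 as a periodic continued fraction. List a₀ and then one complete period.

a₀ = ⌊√1443⌋ = 37.
With m₀=0, d₀=1 and mₖ₊₁ = dₖaₖ − mₖ, dₖ₊₁ = (n − mₖ₊₁²)/dₖ, aₖ₊₁ = ⌊(a₀+mₖ₊₁)/dₖ₊₁⌋:
  k=1: m=37, d=74, a=1
  k=2: m=37, d=1, a=74
d=1 and a=2a₀=74 at k=2, so the next step gives (m, d) = (37, 74) again — its k=1 value — and the period has length 2.

[37; 1, 74]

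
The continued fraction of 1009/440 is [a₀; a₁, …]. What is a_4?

3

1009 = 2·440 + 129   →  a_0 = 2
440 = 3·129 + 53   →  a_1 = 3
129 = 2·53 + 23   →  a_2 = 2
53 = 2·23 + 7   →  a_3 = 2
23 = 3·7 + 2   →  a_4 = 3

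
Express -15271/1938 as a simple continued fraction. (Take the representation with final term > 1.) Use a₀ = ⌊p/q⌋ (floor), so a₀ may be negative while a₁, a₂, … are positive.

[-8; 8, 3, 6, 1, 2, 1, 2]

-15271 = -8·1938 + 233
1938 = 8·233 + 74
233 = 3·74 + 11
74 = 6·11 + 8
11 = 1·8 + 3
8 = 2·3 + 2
3 = 1·2 + 1
2 = 2·1 + 0  (stop)
So -15271/1938 = [-8; 8, 3, 6, 1, 2, 1, 2].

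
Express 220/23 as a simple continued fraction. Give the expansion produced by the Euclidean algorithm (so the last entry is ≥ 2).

[9; 1, 1, 3, 3]

220 = 9×23 + 13
23 = 1×13 + 10
13 = 1×10 + 3
10 = 3×3 + 1
3 = 3×1 + 0  (stop)
So 220/23 = [9; 1, 1, 3, 3].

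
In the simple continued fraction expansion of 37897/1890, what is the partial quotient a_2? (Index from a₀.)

37897 = 20·1890 + 97   →  a_0 = 20
1890 = 19·97 + 47   →  a_1 = 19
97 = 2·47 + 3   →  a_2 = 2

2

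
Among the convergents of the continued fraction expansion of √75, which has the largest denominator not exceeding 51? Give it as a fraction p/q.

433/50

√75 = [8; 1, 1, 1, 16, …] (period length 4).
Convergents:
  p_0/q_0 = 8/1
  p_1/q_1 = 9/1
  p_2/q_2 = 17/2
  p_3/q_3 = 26/3
  p_4/q_4 = 433/50
  p_5/q_5 = 459/53
q_4 = 50 ≤ 51 < 53 = q_5, so the answer is 433/50.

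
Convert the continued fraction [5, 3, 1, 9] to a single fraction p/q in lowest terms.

205/39

Fold from the inside: start with 9/1.
  1 + 1/9 = 10/9
  3 + 9/10 = 39/10
  5 + 10/39 = 205/39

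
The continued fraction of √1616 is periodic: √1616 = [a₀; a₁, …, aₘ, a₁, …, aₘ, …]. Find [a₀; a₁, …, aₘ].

a₀ = ⌊√1616⌋ = 40.
With m₀=0, d₀=1 and mₖ₊₁ = dₖaₖ − mₖ, dₖ₊₁ = (n − mₖ₊₁²)/dₖ, aₖ₊₁ = ⌊(a₀+mₖ₊₁)/dₖ₊₁⌋:
  k=1: m=40, d=16, a=5
  k=2: m=40, d=1, a=80
d=1 and a=2a₀=80 at k=2, so the next step gives (m, d) = (40, 16) again — its k=1 value — and the period has length 2.

[40; 5, 80]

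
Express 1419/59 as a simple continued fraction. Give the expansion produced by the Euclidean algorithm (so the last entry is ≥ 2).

[24; 19, 1, 2]

1419 = 24×59 + 3
59 = 19×3 + 2
3 = 1×2 + 1
2 = 2×1 + 0  (stop)
So 1419/59 = [24; 19, 1, 2].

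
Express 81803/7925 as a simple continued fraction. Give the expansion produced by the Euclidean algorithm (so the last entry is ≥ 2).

[10; 3, 9, 1, 1, 2, 17, 3]

81803 = 10×7925 + 2553
7925 = 3×2553 + 266
2553 = 9×266 + 159
266 = 1×159 + 107
159 = 1×107 + 52
107 = 2×52 + 3
52 = 17×3 + 1
3 = 3×1 + 0  (stop)
So 81803/7925 = [10; 3, 9, 1, 1, 2, 17, 3].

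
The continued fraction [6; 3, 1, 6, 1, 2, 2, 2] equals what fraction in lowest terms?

3173/507

Using pₖ = aₖpₖ₋₁ + pₖ₋₂ and qₖ = aₖqₖ₋₁ + qₖ₋₂:
  k=0: a=6, p=6, q=1
  k=1: a=3, p=19, q=3
  k=2: a=1, p=25, q=4
  k=3: a=6, p=169, q=27
  k=4: a=1, p=194, q=31
  k=5: a=2, p=557, q=89
  k=6: a=2, p=1308, q=209
  k=7: a=2, p=3173, q=507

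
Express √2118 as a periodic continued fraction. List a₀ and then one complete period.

[46; 46, 92]

a₀ = ⌊√2118⌋ = 46.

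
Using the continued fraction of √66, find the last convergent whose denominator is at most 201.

1048/129

√66 = [8; 8, 16, …] (period length 2).
Convergents:
  p_0/q_0 = 8/1
  p_1/q_1 = 65/8
  p_2/q_2 = 1048/129
  p_3/q_3 = 8449/1040
q_2 = 129 ≤ 201 < 1040 = q_3, so the answer is 1048/129.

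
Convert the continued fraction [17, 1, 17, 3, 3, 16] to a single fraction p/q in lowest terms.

53531/2983

Fold from the inside: start with 16/1.
  3 + 1/16 = 49/16
  3 + 16/49 = 163/49
  17 + 49/163 = 2820/163
  1 + 163/2820 = 2983/2820
  17 + 2820/2983 = 53531/2983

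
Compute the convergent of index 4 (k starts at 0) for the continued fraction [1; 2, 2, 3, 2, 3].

55/39

Using pₖ = aₖpₖ₋₁ + pₖ₋₂, qₖ = aₖqₖ₋₁ + qₖ₋₂ (with p₋₁=1, p₋₂=0, q₋₁=0, q₋₂=1):
  k=0: a=1, p=1, q=1
  k=1: a=2, p=3, q=2
  k=2: a=2, p=7, q=5
  k=3: a=3, p=24, q=17
  k=4: a=2, p=55, q=39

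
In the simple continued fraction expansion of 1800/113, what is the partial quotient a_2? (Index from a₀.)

13

1800 = 15·113 + 105   →  a_0 = 15
113 = 1·105 + 8   →  a_1 = 1
105 = 13·8 + 1   →  a_2 = 13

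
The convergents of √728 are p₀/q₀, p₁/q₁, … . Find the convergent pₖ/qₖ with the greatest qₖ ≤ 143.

1457/54

√728 = [26; 1, 52, …] (period length 2).
Convergents:
  p_0/q_0 = 26/1
  p_1/q_1 = 27/1
  p_2/q_2 = 1430/53
  p_3/q_3 = 1457/54
  p_4/q_4 = 77194/2861
q_3 = 54 ≤ 143 < 2861 = q_4, so the answer is 1457/54.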